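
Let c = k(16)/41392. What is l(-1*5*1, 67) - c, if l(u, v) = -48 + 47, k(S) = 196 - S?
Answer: -10393/10348 ≈ -1.0043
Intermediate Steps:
l(u, v) = -1
c = 45/10348 (c = (196 - 1*16)/41392 = (196 - 16)*(1/41392) = 180*(1/41392) = 45/10348 ≈ 0.0043487)
l(-1*5*1, 67) - c = -1 - 1*45/10348 = -1 - 45/10348 = -10393/10348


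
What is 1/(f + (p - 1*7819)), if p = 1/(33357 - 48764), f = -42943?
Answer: -15407/782090135 ≈ -1.9700e-5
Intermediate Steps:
p = -1/15407 (p = 1/(-15407) = -1/15407 ≈ -6.4906e-5)
1/(f + (p - 1*7819)) = 1/(-42943 + (-1/15407 - 1*7819)) = 1/(-42943 + (-1/15407 - 7819)) = 1/(-42943 - 120467334/15407) = 1/(-782090135/15407) = -15407/782090135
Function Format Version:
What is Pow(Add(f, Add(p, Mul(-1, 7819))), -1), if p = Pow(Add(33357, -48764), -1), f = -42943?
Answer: Rational(-15407, 782090135) ≈ -1.9700e-5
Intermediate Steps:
p = Rational(-1, 15407) (p = Pow(-15407, -1) = Rational(-1, 15407) ≈ -6.4906e-5)
Pow(Add(f, Add(p, Mul(-1, 7819))), -1) = Pow(Add(-42943, Add(Rational(-1, 15407), Mul(-1, 7819))), -1) = Pow(Add(-42943, Add(Rational(-1, 15407), -7819)), -1) = Pow(Add(-42943, Rational(-120467334, 15407)), -1) = Pow(Rational(-782090135, 15407), -1) = Rational(-15407, 782090135)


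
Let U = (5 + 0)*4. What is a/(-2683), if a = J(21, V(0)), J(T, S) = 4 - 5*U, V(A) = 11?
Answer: 96/2683 ≈ 0.035781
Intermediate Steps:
U = 20 (U = 5*4 = 20)
J(T, S) = -96 (J(T, S) = 4 - 5*20 = 4 - 100 = -96)
a = -96
a/(-2683) = -96/(-2683) = -96*(-1/2683) = 96/2683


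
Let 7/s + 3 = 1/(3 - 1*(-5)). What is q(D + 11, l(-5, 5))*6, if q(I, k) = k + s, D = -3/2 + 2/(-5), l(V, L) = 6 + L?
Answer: 1182/23 ≈ 51.391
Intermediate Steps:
D = -19/10 (D = -3*½ + 2*(-⅕) = -3/2 - ⅖ = -19/10 ≈ -1.9000)
s = -56/23 (s = 7/(-3 + 1/(3 - 1*(-5))) = 7/(-3 + 1/(3 + 5)) = 7/(-3 + 1/8) = 7/(-3 + ⅛) = 7/(-23/8) = 7*(-8/23) = -56/23 ≈ -2.4348)
q(I, k) = -56/23 + k (q(I, k) = k - 56/23 = -56/23 + k)
q(D + 11, l(-5, 5))*6 = (-56/23 + (6 + 5))*6 = (-56/23 + 11)*6 = (197/23)*6 = 1182/23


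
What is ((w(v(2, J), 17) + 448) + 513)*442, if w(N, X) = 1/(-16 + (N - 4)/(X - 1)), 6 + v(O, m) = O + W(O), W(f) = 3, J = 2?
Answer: 110855810/261 ≈ 4.2474e+5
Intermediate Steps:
v(O, m) = -3 + O (v(O, m) = -6 + (O + 3) = -6 + (3 + O) = -3 + O)
w(N, X) = 1/(-16 + (-4 + N)/(-1 + X))
((w(v(2, J), 17) + 448) + 513)*442 = (((-1 + 17)/(12 + (-3 + 2) - 16*17) + 448) + 513)*442 = ((16/(12 - 1 - 272) + 448) + 513)*442 = ((16/(-261) + 448) + 513)*442 = ((-1/261*16 + 448) + 513)*442 = ((-16/261 + 448) + 513)*442 = (116912/261 + 513)*442 = (250805/261)*442 = 110855810/261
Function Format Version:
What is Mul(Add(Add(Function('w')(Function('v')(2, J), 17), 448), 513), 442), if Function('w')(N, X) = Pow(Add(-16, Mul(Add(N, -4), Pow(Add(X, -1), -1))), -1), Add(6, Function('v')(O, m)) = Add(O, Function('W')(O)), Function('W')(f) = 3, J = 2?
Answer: Rational(110855810, 261) ≈ 4.2474e+5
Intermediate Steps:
Function('v')(O, m) = Add(-3, O) (Function('v')(O, m) = Add(-6, Add(O, 3)) = Add(-6, Add(3, O)) = Add(-3, O))
Function('w')(N, X) = Pow(Add(-16, Mul(Pow(Add(-1, X), -1), Add(-4, N))), -1) (Function('w')(N, X) = Pow(Add(-16, Mul(Add(-4, N), Pow(Add(-1, X), -1))), -1) = Pow(Add(-16, Mul(Pow(Add(-1, X), -1), Add(-4, N))), -1))
Mul(Add(Add(Function('w')(Function('v')(2, J), 17), 448), 513), 442) = Mul(Add(Add(Mul(Pow(Add(12, Add(-3, 2), Mul(-16, 17)), -1), Add(-1, 17)), 448), 513), 442) = Mul(Add(Add(Mul(Pow(Add(12, -1, -272), -1), 16), 448), 513), 442) = Mul(Add(Add(Mul(Pow(-261, -1), 16), 448), 513), 442) = Mul(Add(Add(Mul(Rational(-1, 261), 16), 448), 513), 442) = Mul(Add(Add(Rational(-16, 261), 448), 513), 442) = Mul(Add(Rational(116912, 261), 513), 442) = Mul(Rational(250805, 261), 442) = Rational(110855810, 261)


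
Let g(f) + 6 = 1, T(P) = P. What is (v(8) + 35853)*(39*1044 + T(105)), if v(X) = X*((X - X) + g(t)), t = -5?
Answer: 1461922473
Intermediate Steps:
g(f) = -5 (g(f) = -6 + 1 = -5)
v(X) = -5*X (v(X) = X*((X - X) - 5) = X*(0 - 5) = X*(-5) = -5*X)
(v(8) + 35853)*(39*1044 + T(105)) = (-5*8 + 35853)*(39*1044 + 105) = (-40 + 35853)*(40716 + 105) = 35813*40821 = 1461922473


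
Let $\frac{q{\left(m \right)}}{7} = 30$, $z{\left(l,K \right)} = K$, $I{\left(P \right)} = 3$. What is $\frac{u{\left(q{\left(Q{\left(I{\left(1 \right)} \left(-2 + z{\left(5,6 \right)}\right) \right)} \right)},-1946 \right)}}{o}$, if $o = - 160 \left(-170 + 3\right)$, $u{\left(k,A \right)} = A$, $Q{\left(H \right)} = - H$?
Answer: $- \frac{973}{13360} \approx -0.072829$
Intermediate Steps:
$q{\left(m \right)} = 210$ ($q{\left(m \right)} = 7 \cdot 30 = 210$)
$o = 26720$ ($o = \left(-160\right) \left(-167\right) = 26720$)
$\frac{u{\left(q{\left(Q{\left(I{\left(1 \right)} \left(-2 + z{\left(5,6 \right)}\right) \right)} \right)},-1946 \right)}}{o} = - \frac{1946}{26720} = \left(-1946\right) \frac{1}{26720} = - \frac{973}{13360}$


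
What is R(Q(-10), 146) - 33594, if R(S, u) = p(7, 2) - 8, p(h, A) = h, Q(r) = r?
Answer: -33595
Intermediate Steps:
R(S, u) = -1 (R(S, u) = 7 - 8 = -1)
R(Q(-10), 146) - 33594 = -1 - 33594 = -33595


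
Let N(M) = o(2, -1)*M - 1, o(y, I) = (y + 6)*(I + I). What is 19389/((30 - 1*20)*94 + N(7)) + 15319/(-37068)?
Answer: 706042639/30655236 ≈ 23.032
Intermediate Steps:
o(y, I) = 2*I*(6 + y) (o(y, I) = (6 + y)*(2*I) = 2*I*(6 + y))
N(M) = -1 - 16*M (N(M) = (2*(-1)*(6 + 2))*M - 1 = (2*(-1)*8)*M - 1 = -16*M - 1 = -1 - 16*M)
19389/((30 - 1*20)*94 + N(7)) + 15319/(-37068) = 19389/((30 - 1*20)*94 + (-1 - 16*7)) + 15319/(-37068) = 19389/((30 - 20)*94 + (-1 - 112)) + 15319*(-1/37068) = 19389/(10*94 - 113) - 15319/37068 = 19389/(940 - 113) - 15319/37068 = 19389/827 - 15319/37068 = 706042639/30655236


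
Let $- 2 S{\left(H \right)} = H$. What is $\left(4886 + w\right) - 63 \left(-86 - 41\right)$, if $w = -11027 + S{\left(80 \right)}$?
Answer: $1820$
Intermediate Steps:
$S{\left(H \right)} = - \frac{H}{2}$
$w = -11067$ ($w = -11027 - 40 = -11067$)
$\left(4886 + w\right) - 63 \left(-86 - 41\right) = \left(4886 - 11067\right) - 63 \left(-86 - 41\right) = -6181 - -8001 = -6181 + 8001 = 1820$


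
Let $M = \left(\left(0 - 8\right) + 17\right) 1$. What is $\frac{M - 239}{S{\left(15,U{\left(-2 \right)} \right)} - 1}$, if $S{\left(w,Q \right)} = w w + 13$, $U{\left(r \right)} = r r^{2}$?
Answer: $- \frac{230}{237} \approx -0.97046$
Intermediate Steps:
$U{\left(r \right)} = r^{3}$
$S{\left(w,Q \right)} = 13 + w^{2}$ ($S{\left(w,Q \right)} = w^{2} + 13 = 13 + w^{2}$)
$M = 9$ ($M = \left(-8 + 17\right) 1 = 9 \cdot 1 = 9$)
$\frac{M - 239}{S{\left(15,U{\left(-2 \right)} \right)} - 1} = \frac{9 - 239}{\left(13 + 15^{2}\right) - 1} = - \frac{230}{\left(13 + 225\right) - 1} = - \frac{230}{238 - 1} = - \frac{230}{237}$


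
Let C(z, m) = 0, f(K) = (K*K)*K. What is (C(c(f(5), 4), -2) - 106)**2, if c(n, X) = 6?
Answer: 11236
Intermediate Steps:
f(K) = K**3 (f(K) = K**2*K = K**3)
(C(c(f(5), 4), -2) - 106)**2 = (0 - 106)**2 = (-106)**2 = 11236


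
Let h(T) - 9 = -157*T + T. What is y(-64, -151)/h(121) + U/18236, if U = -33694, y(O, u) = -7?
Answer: -317788523/172029306 ≈ -1.8473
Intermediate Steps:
h(T) = 9 - 156*T (h(T) = 9 + (-157*T + T) = 9 - 156*T)
y(-64, -151)/h(121) + U/18236 = -7/(9 - 156*121) - 33694/18236 = -7/(9 - 18876) - 33694*1/18236 = -7/(-18867) - 16847/9118 = -7*(-1/18867) - 16847/9118 = 7/18867 - 16847/9118 = -317788523/172029306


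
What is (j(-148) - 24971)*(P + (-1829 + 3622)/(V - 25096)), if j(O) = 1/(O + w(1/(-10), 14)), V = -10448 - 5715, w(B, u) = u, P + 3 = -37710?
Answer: 2603281585721450/2764353 ≈ 9.4173e+8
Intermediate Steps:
P = -37713 (P = -3 - 37710 = -37713)
V = -16163
j(O) = 1/(14 + O) (j(O) = 1/(O + 14) = 1/(14 + O))
(j(-148) - 24971)*(P + (-1829 + 3622)/(V - 25096)) = (1/(14 - 148) - 24971)*(-37713 + (-1829 + 3622)/(-16163 - 25096)) = (1/(-134) - 24971)*(-37713 + 1793/(-41259)) = (-1/134 - 24971)*(-37713 + 1793*(-1/41259)) = -3346115*(-37713 - 1793/41259)/134 = -3346115/134*(-1556002460/41259) = 2603281585721450/2764353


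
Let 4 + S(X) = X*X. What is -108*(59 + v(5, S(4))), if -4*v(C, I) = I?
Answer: -6048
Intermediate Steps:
S(X) = -4 + X² (S(X) = -4 + X*X = -4 + X²)
v(C, I) = -I/4
-108*(59 + v(5, S(4))) = -108*(59 - (-4 + 4²)/4) = -108*(59 - (-4 + 16)/4) = -108*(59 - ¼*12) = -108*(59 - 3) = -108*56 = -6048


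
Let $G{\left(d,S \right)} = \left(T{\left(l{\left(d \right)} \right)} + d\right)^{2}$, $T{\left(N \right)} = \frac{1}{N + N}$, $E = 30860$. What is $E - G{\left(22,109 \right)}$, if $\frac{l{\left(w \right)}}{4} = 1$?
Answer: $\frac{1943711}{64} \approx 30371.0$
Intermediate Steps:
$l{\left(w \right)} = 4$ ($l{\left(w \right)} = 4 \cdot 1 = 4$)
$T{\left(N \right)} = \frac{1}{2 N}$
$G{\left(d,S \right)} = \left(\frac{1}{8} + d\right)^{2}$ ($G{\left(d,S \right)} = \left(\frac{1}{2 \cdot 4} + d\right)^{2} = \left(\frac{1}{2} \cdot \frac{1}{4} + d\right)^{2} = \left(\frac{1}{8} + d\right)^{2}$)
$E - G{\left(22,109 \right)} = 30860 - \frac{\left(1 + 8 \cdot 22\right)^{2}}{64} = 30860 - \frac{\left(1 + 176\right)^{2}}{64} = 30860 - \frac{177^{2}}{64} = 30860 - \frac{1}{64} \cdot 31329 = 30860 - \frac{31329}{64} = \frac{1943711}{64}$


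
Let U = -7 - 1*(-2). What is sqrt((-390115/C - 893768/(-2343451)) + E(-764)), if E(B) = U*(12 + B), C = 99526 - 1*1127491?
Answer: sqrt(872979657694796637075049311)/481797121443 ≈ 61.325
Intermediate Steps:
C = -1027965 (C = 99526 - 1127491 = -1027965)
U = -5 (U = -7 + 2 = -5)
E(B) = -60 - 5*B (E(B) = -5*(12 + B) = -60 - 5*B)
sqrt((-390115/C - 893768/(-2343451)) + E(-764)) = sqrt((-390115/(-1027965) - 893768/(-2343451)) + (-60 - 5*(-764))) = sqrt((-390115*(-1/1027965) - 893768*(-1/2343451)) + (-60 + 3820)) = sqrt((78023/205593 + 893768/2343451) + 3760) = sqrt(366595521797/481797121443 + 3760) = sqrt(1811923772147477/481797121443) = sqrt(872979657694796637075049311)/481797121443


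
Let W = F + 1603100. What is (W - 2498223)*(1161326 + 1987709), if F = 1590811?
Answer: 2190745861080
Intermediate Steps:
W = 3193911 (W = 1590811 + 1603100 = 3193911)
(W - 2498223)*(1161326 + 1987709) = (3193911 - 2498223)*(1161326 + 1987709) = 695688*3149035 = 2190745861080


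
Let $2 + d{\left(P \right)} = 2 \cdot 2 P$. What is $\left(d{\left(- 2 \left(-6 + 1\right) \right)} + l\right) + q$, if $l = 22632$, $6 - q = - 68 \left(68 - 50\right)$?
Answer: $23900$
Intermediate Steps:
$q = 1230$ ($q = 6 - - 68 \left(68 - 50\right) = 6 - \left(-68\right) 18 = 6 - -1224 = 6 + 1224 = 1230$)
$d{\left(P \right)} = -2 + 4 P$ ($d{\left(P \right)} = -2 + 2 \cdot 2 P = -2 + 4 P$)
$\left(d{\left(- 2 \left(-6 + 1\right) \right)} + l\right) + q = \left(\left(-2 + 4 \left(- 2 \left(-6 + 1\right)\right)\right) + 22632\right) + 1230 = \left(\left(-2 + 4 \left(\left(-2\right) \left(-5\right)\right)\right) + 22632\right) + 1230 = \left(\left(-2 + 4 \cdot 10\right) + 22632\right) + 1230 = \left(\left(-2 + 40\right) + 22632\right) + 1230 = \left(38 + 22632\right) + 1230 = 22670 + 1230 = 23900$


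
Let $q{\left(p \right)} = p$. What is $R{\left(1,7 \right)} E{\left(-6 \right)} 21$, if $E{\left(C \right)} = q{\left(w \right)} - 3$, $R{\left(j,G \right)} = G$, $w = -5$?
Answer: $-1176$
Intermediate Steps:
$E{\left(C \right)} = -8$ ($E{\left(C \right)} = -5 - 3 = -8$)
$R{\left(1,7 \right)} E{\left(-6 \right)} 21 = 7 \left(-8\right) 21 = \left(-56\right) 21 = -1176$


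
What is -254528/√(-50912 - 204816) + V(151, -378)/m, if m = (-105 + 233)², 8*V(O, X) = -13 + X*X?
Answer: 142871/131072 + 63632*I*√15983/15983 ≈ 1.09 + 503.32*I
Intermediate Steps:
V(O, X) = -13/8 + X²/8 (V(O, X) = (-13 + X*X)/8 = (-13 + X²)/8 = -13/8 + X²/8)
m = 16384 (m = 128² = 16384)
-254528/√(-50912 - 204816) + V(151, -378)/m = -254528/√(-50912 - 204816) + (-13/8 + (⅛)*(-378)²)/16384 = -254528*(-I*√15983/63932) + (-13/8 + (⅛)*142884)*(1/16384) = -254528*(-I*√15983/63932) + (-13/8 + 35721/2)*(1/16384) = -(-63632)*I*√15983/15983 + (142871/8)*(1/16384) = 63632*I*√15983/15983 + 142871/131072 = 142871/131072 + 63632*I*√15983/15983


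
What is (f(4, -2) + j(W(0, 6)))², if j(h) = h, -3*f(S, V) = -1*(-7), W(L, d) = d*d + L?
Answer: 10201/9 ≈ 1133.4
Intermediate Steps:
W(L, d) = L + d² (W(L, d) = d² + L = L + d²)
f(S, V) = -7/3 (f(S, V) = -(-1)*(-7)/3 = -⅓*7 = -7/3)
(f(4, -2) + j(W(0, 6)))² = (-7/3 + (0 + 6²))² = (-7/3 + (0 + 36))² = (-7/3 + 36)² = (101/3)² = 10201/9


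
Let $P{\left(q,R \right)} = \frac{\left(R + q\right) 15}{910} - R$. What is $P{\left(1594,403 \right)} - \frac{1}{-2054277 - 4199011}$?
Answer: $- \frac{210595106529}{569049208} \approx -370.08$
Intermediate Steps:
$P{\left(q,R \right)} = - \frac{179 R}{182} + \frac{3 q}{182}$ ($P{\left(q,R \right)} = \left(15 R + 15 q\right) \frac{1}{910} - R = \left(\frac{3 R}{182} + \frac{3 q}{182}\right) - R = - \frac{179 R}{182} + \frac{3 q}{182}$)
$P{\left(1594,403 \right)} - \frac{1}{-2054277 - 4199011} = \left(\left(- \frac{179}{182}\right) 403 + \frac{3}{182} \cdot 1594\right) - \frac{1}{-2054277 - 4199011} = \left(- \frac{5549}{14} + \frac{2391}{91}\right) - \frac{1}{-6253288} = - \frac{67355}{182} - - \frac{1}{6253288} = - \frac{67355}{182} + \frac{1}{6253288} = - \frac{210595106529}{569049208}$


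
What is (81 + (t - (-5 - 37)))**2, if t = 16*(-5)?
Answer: 1849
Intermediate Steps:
t = -80
(81 + (t - (-5 - 37)))**2 = (81 + (-80 - (-5 - 37)))**2 = (81 + (-80 - 1*(-42)))**2 = (81 + (-80 + 42))**2 = (81 - 38)**2 = 43**2 = 1849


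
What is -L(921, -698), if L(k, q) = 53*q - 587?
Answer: 37581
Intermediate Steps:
L(k, q) = -587 + 53*q
-L(921, -698) = -(-587 + 53*(-698)) = -(-587 - 36994) = -1*(-37581) = 37581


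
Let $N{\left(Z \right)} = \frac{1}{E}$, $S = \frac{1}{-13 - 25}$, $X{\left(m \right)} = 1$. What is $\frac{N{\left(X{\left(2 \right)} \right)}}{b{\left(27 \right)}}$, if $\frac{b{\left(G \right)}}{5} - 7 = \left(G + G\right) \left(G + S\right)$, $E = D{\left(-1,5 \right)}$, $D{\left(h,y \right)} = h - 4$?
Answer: $- \frac{19}{695200} \approx -2.733 \cdot 10^{-5}$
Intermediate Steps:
$D{\left(h,y \right)} = -4 + h$
$S = - \frac{1}{38}$ ($S = \frac{1}{-38} = - \frac{1}{38} \approx -0.026316$)
$E = -5$ ($E = -4 - 1 = -5$)
$N{\left(Z \right)} = - \frac{1}{5}$ ($N{\left(Z \right)} = \frac{1}{-5} = - \frac{1}{5}$)
$b{\left(G \right)} = 35 + 10 G \left(- \frac{1}{38} + G\right)$ ($b{\left(G \right)} = 35 + 5 \left(G + G\right) \left(G - \frac{1}{38}\right) = 35 + 5 \cdot 2 G \left(- \frac{1}{38} + G\right) = 35 + 10 G \left(- \frac{1}{38} + G\right)$)
$\frac{N{\left(X{\left(2 \right)} \right)}}{b{\left(27 \right)}} = - \frac{1}{5 \left(35 + 10 \cdot 27^{2} - \frac{135}{19}\right)} = - \frac{1}{5 \left(35 + 10 \cdot 729 - \frac{135}{19}\right)} = - \frac{1}{5 \left(35 + 7290 - \frac{135}{19}\right)} = - \frac{1}{5 \cdot \frac{139040}{19}} = \left(- \frac{1}{5}\right) \frac{19}{139040} = - \frac{19}{695200}$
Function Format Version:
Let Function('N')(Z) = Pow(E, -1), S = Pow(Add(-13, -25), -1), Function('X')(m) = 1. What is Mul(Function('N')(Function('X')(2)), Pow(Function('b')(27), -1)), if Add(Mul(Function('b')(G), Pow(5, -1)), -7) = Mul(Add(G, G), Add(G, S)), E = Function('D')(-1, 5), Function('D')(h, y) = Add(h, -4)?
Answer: Rational(-19, 695200) ≈ -2.7330e-5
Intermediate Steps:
Function('D')(h, y) = Add(-4, h)
S = Rational(-1, 38) (S = Pow(-38, -1) = Rational(-1, 38) ≈ -0.026316)
E = -5 (E = Add(-4, -1) = -5)
Function('N')(Z) = Rational(-1, 5) (Function('N')(Z) = Pow(-5, -1) = Rational(-1, 5))
Function('b')(G) = Add(35, Mul(10, G, Add(Rational(-1, 38), G))) (Function('b')(G) = Add(35, Mul(5, Mul(Add(G, G), Add(G, Rational(-1, 38))))) = Add(35, Mul(5, Mul(Mul(2, G), Add(Rational(-1, 38), G)))) = Add(35, Mul(5, Mul(2, G, Add(Rational(-1, 38), G)))) = Add(35, Mul(10, G, Add(Rational(-1, 38), G))))
Mul(Function('N')(Function('X')(2)), Pow(Function('b')(27), -1)) = Mul(Rational(-1, 5), Pow(Add(35, Mul(10, Pow(27, 2)), Mul(Rational(-5, 19), 27)), -1)) = Mul(Rational(-1, 5), Pow(Add(35, Mul(10, 729), Rational(-135, 19)), -1)) = Mul(Rational(-1, 5), Pow(Add(35, 7290, Rational(-135, 19)), -1)) = Mul(Rational(-1, 5), Pow(Rational(139040, 19), -1)) = Mul(Rational(-1, 5), Rational(19, 139040)) = Rational(-19, 695200)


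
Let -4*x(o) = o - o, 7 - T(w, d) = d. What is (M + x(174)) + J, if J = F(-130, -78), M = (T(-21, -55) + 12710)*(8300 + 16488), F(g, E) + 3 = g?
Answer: 316592203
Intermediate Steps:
T(w, d) = 7 - d
x(o) = 0 (x(o) = -(o - o)/4 = -¼*0 = 0)
F(g, E) = -3 + g
M = 316592336 (M = ((7 - 1*(-55)) + 12710)*(8300 + 16488) = ((7 + 55) + 12710)*24788 = (62 + 12710)*24788 = 12772*24788 = 316592336)
J = -133 (J = -3 - 130 = -133)
(M + x(174)) + J = (316592336 + 0) - 133 = 316592336 - 133 = 316592203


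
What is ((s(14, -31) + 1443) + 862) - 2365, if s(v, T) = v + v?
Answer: -32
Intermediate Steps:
s(v, T) = 2*v
((s(14, -31) + 1443) + 862) - 2365 = ((2*14 + 1443) + 862) - 2365 = ((28 + 1443) + 862) - 2365 = (1471 + 862) - 2365 = 2333 - 2365 = -32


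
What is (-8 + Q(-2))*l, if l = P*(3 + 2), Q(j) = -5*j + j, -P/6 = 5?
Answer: 0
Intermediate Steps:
P = -30 (P = -6*5 = -30)
Q(j) = -4*j
l = -150 (l = -30*(3 + 2) = -30*5 = -150)
(-8 + Q(-2))*l = (-8 - 4*(-2))*(-150) = (-8 + 8)*(-150) = 0*(-150) = 0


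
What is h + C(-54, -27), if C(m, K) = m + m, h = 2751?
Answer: 2643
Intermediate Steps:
C(m, K) = 2*m
h + C(-54, -27) = 2751 + 2*(-54) = 2751 - 108 = 2643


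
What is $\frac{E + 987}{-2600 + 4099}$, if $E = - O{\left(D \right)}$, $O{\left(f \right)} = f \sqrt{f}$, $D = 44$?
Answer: $\frac{987}{1499} - \frac{88 \sqrt{11}}{1499} \approx 0.46373$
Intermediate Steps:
$O{\left(f \right)} = f^{\frac{3}{2}}$
$E = - 88 \sqrt{11}$ ($E = - 44^{\frac{3}{2}} = - 88 \sqrt{11} \approx -291.86$)
$\frac{E + 987}{-2600 + 4099} = \frac{- 88 \sqrt{11} + 987}{-2600 + 4099} = \frac{987 - 88 \sqrt{11}}{1499} = \left(987 - 88 \sqrt{11}\right) \frac{1}{1499} = \frac{987}{1499} - \frac{88 \sqrt{11}}{1499}$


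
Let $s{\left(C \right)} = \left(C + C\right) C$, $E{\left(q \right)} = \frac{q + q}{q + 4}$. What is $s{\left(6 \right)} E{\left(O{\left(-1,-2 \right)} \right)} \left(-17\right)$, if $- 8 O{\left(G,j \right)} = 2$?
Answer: $\frac{816}{5} \approx 163.2$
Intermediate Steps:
$O{\left(G,j \right)} = - \frac{1}{4}$ ($O{\left(G,j \right)} = \left(- \frac{1}{8}\right) 2 = - \frac{1}{4}$)
$E{\left(q \right)} = \frac{2 q}{4 + q}$
$s{\left(C \right)} = 2 C^{2}$ ($s{\left(C \right)} = 2 C C = 2 C^{2}$)
$s{\left(6 \right)} E{\left(O{\left(-1,-2 \right)} \right)} \left(-17\right) = 2 \cdot 6^{2} \cdot 2 \left(- \frac{1}{4}\right) \frac{1}{4 - \frac{1}{4}} \left(-17\right) = 2 \cdot 36 \cdot 2 \left(- \frac{1}{4}\right) \frac{1}{\frac{15}{4}} \left(-17\right) = 72 \cdot 2 \left(- \frac{1}{4}\right) \frac{4}{15} \left(-17\right) = 72 \left(- \frac{2}{15}\right) \left(-17\right) = \left(- \frac{48}{5}\right) \left(-17\right) = \frac{816}{5}$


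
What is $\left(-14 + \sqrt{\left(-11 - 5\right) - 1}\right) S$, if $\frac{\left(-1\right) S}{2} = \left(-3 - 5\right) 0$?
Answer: $0$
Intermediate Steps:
$S = 0$ ($S = - 2 \left(-3 - 5\right) 0 = - 2 \left(\left(-8\right) 0\right) = \left(-2\right) 0 = 0$)
$\left(-14 + \sqrt{\left(-11 - 5\right) - 1}\right) S = \left(-14 + \sqrt{\left(-11 - 5\right) - 1}\right) 0 = \left(-14 + \sqrt{-16 - 1}\right) 0 = \left(-14 + \sqrt{-17}\right) 0 = \left(-14 + i \sqrt{17}\right) 0 = 0$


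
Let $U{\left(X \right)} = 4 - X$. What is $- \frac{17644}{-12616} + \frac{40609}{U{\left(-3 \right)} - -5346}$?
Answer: $\frac{151692869}{16883362} \approx 8.9848$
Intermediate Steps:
$- \frac{17644}{-12616} + \frac{40609}{U{\left(-3 \right)} - -5346} = - \frac{17644}{-12616} + \frac{40609}{\left(4 - -3\right) - -5346} = \left(-17644\right) \left(- \frac{1}{12616}\right) + \frac{40609}{\left(4 + 3\right) + 5346} = \frac{4411}{3154} + \frac{40609}{7 + 5346} = \frac{4411}{3154} + \frac{40609}{5353} = \frac{151692869}{16883362}$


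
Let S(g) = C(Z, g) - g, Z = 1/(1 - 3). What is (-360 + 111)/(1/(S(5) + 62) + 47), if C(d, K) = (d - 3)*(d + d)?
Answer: -30129/5689 ≈ -5.2960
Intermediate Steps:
Z = -½ (Z = 1/(-2) = -½ ≈ -0.50000)
C(d, K) = 2*d*(-3 + d) (C(d, K) = (-3 + d)*(2*d) = 2*d*(-3 + d))
S(g) = 7/2 - g (S(g) = 2*(-½)*(-3 - ½) - g = 2*(-½)*(-7/2) - g = 7/2 - g)
(-360 + 111)/(1/(S(5) + 62) + 47) = (-360 + 111)/(1/((7/2 - 1*5) + 62) + 47) = -249/(1/((7/2 - 5) + 62) + 47) = -249/(1/(-3/2 + 62) + 47) = -249/(1/(121/2) + 47) = -249/(2/121 + 47) = -249/5689/121 = -249*121/5689 = -30129/5689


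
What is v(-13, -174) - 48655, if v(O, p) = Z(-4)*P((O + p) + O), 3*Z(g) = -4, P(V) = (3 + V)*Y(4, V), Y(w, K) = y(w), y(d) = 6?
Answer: -47079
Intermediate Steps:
Y(w, K) = 6
P(V) = 18 + 6*V (P(V) = (3 + V)*6 = 18 + 6*V)
Z(g) = -4/3 (Z(g) = (1/3)*(-4) = -4/3)
v(O, p) = -24 - 16*O - 8*p (v(O, p) = -4*(18 + 6*((O + p) + O))/3 = -4*(18 + 6*(p + 2*O))/3 = -4*(18 + (6*p + 12*O))/3 = -4*(18 + 6*p + 12*O)/3 = -24 - 16*O - 8*p)
v(-13, -174) - 48655 = (-24 - 16*(-13) - 8*(-174)) - 48655 = (-24 + 208 + 1392) - 48655 = 1576 - 48655 = -47079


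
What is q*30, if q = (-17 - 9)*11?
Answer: -8580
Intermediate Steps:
q = -286 (q = -26*11 = -286)
q*30 = -286*30 = -8580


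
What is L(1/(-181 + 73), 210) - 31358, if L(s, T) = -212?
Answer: -31570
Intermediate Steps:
L(1/(-181 + 73), 210) - 31358 = -212 - 31358 = -31570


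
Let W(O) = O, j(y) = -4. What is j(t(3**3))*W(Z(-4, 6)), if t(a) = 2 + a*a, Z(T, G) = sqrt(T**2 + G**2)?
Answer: -8*sqrt(13) ≈ -28.844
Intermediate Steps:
Z(T, G) = sqrt(G**2 + T**2)
t(a) = 2 + a**2
j(t(3**3))*W(Z(-4, 6)) = -4*sqrt(6**2 + (-4)**2) = -4*sqrt(36 + 16) = -8*sqrt(13)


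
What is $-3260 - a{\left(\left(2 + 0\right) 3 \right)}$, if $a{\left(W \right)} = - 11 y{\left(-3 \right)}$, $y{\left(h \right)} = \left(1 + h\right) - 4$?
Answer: $-3326$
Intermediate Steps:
$y{\left(h \right)} = -3 + h$
$a{\left(W \right)} = 66$ ($a{\left(W \right)} = - 11 \left(-3 - 3\right) = \left(-11\right) \left(-6\right) = 66$)
$-3260 - a{\left(\left(2 + 0\right) 3 \right)} = -3260 - 66 = -3326$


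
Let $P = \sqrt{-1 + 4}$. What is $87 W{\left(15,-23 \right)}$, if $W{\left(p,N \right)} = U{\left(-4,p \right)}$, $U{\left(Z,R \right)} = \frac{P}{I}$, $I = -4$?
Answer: $- \frac{87 \sqrt{3}}{4} \approx -37.672$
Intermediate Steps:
$P = \sqrt{3} \approx 1.732$
$U{\left(Z,R \right)} = - \frac{\sqrt{3}}{4}$ ($U{\left(Z,R \right)} = \frac{\sqrt{3}}{-4} = \sqrt{3} \left(- \frac{1}{4}\right) = - \frac{\sqrt{3}}{4}$)
$W{\left(p,N \right)} = - \frac{\sqrt{3}}{4}$
$87 W{\left(15,-23 \right)} = 87 \left(- \frac{\sqrt{3}}{4}\right) = - \frac{87 \sqrt{3}}{4}$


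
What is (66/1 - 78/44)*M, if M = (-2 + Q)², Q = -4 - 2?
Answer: 45216/11 ≈ 4110.5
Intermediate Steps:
Q = -6
M = 64 (M = (-2 - 6)² = (-8)² = 64)
(66/1 - 78/44)*M = (66/1 - 78/44)*64 = (66*1 - 78*1/44)*64 = (66 - 39/22)*64 = (1413/22)*64 = 45216/11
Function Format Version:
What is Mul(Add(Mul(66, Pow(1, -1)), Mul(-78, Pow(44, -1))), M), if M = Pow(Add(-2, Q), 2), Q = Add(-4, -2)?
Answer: Rational(45216, 11) ≈ 4110.5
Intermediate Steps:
Q = -6
M = 64 (M = Pow(Add(-2, -6), 2) = Pow(-8, 2) = 64)
Mul(Add(Mul(66, Pow(1, -1)), Mul(-78, Pow(44, -1))), M) = Mul(Add(Mul(66, Pow(1, -1)), Mul(-78, Pow(44, -1))), 64) = Mul(Add(Mul(66, 1), Mul(-78, Rational(1, 44))), 64) = Mul(Add(66, Rational(-39, 22)), 64) = Mul(Rational(1413, 22), 64) = Rational(45216, 11)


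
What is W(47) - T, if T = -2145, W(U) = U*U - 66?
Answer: 4288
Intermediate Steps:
W(U) = -66 + U**2 (W(U) = U**2 - 66 = -66 + U**2)
W(47) - T = (-66 + 47**2) - 1*(-2145) = (-66 + 2209) + 2145 = 2143 + 2145 = 4288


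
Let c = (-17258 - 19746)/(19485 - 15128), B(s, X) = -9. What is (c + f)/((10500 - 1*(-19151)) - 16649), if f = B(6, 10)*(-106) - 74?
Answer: 172598/2574987 ≈ 0.067029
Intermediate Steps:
f = 880 (f = -9*(-106) - 74 = 954 - 74 = 880)
c = -37004/4357 ≈ -8.4930
(c + f)/((10500 - 1*(-19151)) - 16649) = (-37004/4357 + 880)/((10500 - 1*(-19151)) - 16649) = 3797156/(4357*((10500 + 19151) - 16649)) = 3797156/(4357*(29651 - 16649)) = (3797156/4357)/13002 = (3797156/4357)*(1/13002) = 172598/2574987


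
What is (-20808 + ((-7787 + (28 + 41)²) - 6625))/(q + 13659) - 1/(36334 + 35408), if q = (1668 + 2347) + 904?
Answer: -546302039/333205719 ≈ -1.6395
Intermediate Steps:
q = 4919 (q = 4015 + 904 = 4919)
(-20808 + ((-7787 + (28 + 41)²) - 6625))/(q + 13659) - 1/(36334 + 35408) = (-20808 + ((-7787 + (28 + 41)²) - 6625))/(4919 + 13659) - 1/(36334 + 35408) = (-20808 + ((-7787 + 69²) - 6625))/18578 - 1/71742 = (-20808 + ((-7787 + 4761) - 6625))*(1/18578) - 1*1/71742 = (-20808 + (-3026 - 6625))*(1/18578) - 1/71742 = (-20808 - 9651)*(1/18578) - 1/71742 = -30459*1/18578 - 1/71742 = -30459/18578 - 1/71742 = -546302039/333205719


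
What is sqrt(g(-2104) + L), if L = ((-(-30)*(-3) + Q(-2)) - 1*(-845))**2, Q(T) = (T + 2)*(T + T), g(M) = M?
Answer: sqrt(567921) ≈ 753.61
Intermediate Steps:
Q(T) = 2*T*(2 + T) (Q(T) = (2 + T)*(2*T) = 2*T*(2 + T))
L = 570025 (L = ((-(-30)*(-3) + 2*(-2)*(2 - 2)) - 1*(-845))**2 = ((-10*9 + 2*(-2)*0) + 845)**2 = ((-90 + 0) + 845)**2 = (-90 + 845)**2 = 755**2 = 570025)
sqrt(g(-2104) + L) = sqrt(-2104 + 570025) = sqrt(567921)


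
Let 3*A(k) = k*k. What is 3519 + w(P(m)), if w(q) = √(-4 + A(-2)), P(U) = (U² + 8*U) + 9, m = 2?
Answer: 3519 + 2*I*√6/3 ≈ 3519.0 + 1.633*I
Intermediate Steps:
P(U) = 9 + U² + 8*U
A(k) = k²/3 (A(k) = (k*k)/3 = k²/3)
w(q) = 2*I*√6/3 (w(q) = √(-4 + (⅓)*(-2)²) = √(-4 + (⅓)*4) = √(-4 + 4/3) = √(-8/3) = 2*I*√6/3)
3519 + w(P(m)) = 3519 + 2*I*√6/3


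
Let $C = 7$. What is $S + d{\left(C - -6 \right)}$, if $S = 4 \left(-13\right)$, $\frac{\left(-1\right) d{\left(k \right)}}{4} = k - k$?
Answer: $-52$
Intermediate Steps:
$d{\left(k \right)} = 0$ ($d{\left(k \right)} = - 4 \left(k - k\right) = \left(-4\right) 0 = 0$)
$S = -52$
$S + d{\left(C - -6 \right)} = -52 + 0 = -52$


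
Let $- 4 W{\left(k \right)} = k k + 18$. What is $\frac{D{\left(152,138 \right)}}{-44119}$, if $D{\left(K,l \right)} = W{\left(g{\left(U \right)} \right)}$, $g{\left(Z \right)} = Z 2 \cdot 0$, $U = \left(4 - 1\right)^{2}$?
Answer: $\frac{9}{88238} \approx 0.000102$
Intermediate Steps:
$U = 9$ ($U = 3^{2} = 9$)
$g{\left(Z \right)} = 0$ ($g{\left(Z \right)} = 2 Z 0 = 0$)
$W{\left(k \right)} = - \frac{9}{2} - \frac{k^{2}}{4}$ ($W{\left(k \right)} = - \frac{k k + 18}{4} = - \frac{k^{2} + 18}{4} = - \frac{18 + k^{2}}{4} = - \frac{9}{2} - \frac{k^{2}}{4}$)
$D{\left(K,l \right)} = - \frac{9}{2}$ ($D{\left(K,l \right)} = - \frac{9}{2} - \frac{0^{2}}{4} = - \frac{9}{2} - 0 = - \frac{9}{2} + 0 = - \frac{9}{2}$)
$\frac{D{\left(152,138 \right)}}{-44119} = - \frac{9}{2 \left(-44119\right)} = \left(- \frac{9}{2}\right) \left(- \frac{1}{44119}\right) = \frac{9}{88238}$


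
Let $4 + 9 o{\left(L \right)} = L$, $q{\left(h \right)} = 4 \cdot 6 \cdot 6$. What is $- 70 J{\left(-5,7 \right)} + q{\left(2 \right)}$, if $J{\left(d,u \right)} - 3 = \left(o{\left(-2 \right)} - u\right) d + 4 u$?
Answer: $- \frac{14128}{3} \approx -4709.3$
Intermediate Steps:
$q{\left(h \right)} = 144$ ($q{\left(h \right)} = 24 \cdot 6 = 144$)
$o{\left(L \right)} = - \frac{4}{9} + \frac{L}{9}$
$J{\left(d,u \right)} = 3 + 4 u + d \left(- \frac{2}{3} - u\right)$ ($J{\left(d,u \right)} = 3 + \left(\left(\left(- \frac{4}{9} + \frac{1}{9} \left(-2\right)\right) - u\right) d + 4 u\right) = 3 + \left(\left(\left(- \frac{4}{9} - \frac{2}{9}\right) - u\right) d + 4 u\right) = 3 + \left(\left(- \frac{2}{3} - u\right) d + 4 u\right) = 3 + \left(d \left(- \frac{2}{3} - u\right) + 4 u\right) = 3 + \left(4 u + d \left(- \frac{2}{3} - u\right)\right) = 3 + 4 u + d \left(- \frac{2}{3} - u\right)$)
$- 70 J{\left(-5,7 \right)} + q{\left(2 \right)} = - 70 \left(3 + 4 \cdot 7 - - \frac{10}{3} - \left(-5\right) 7\right) + 144 = - 70 \left(3 + 28 + \frac{10}{3} + 35\right) + 144 = \left(-70\right) \frac{208}{3} + 144 = - \frac{14560}{3} + 144 = - \frac{14128}{3}$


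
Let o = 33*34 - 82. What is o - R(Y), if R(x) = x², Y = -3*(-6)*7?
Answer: -14836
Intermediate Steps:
Y = 126 (Y = 18*7 = 126)
o = 1040 (o = 1122 - 82 = 1040)
o - R(Y) = 1040 - 1*126² = 1040 - 1*15876 = 1040 - 15876 = -14836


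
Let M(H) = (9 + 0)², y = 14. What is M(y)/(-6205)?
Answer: -81/6205 ≈ -0.013054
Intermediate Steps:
M(H) = 81 (M(H) = 9² = 81)
M(y)/(-6205) = 81/(-6205) = 81*(-1/6205) = -81/6205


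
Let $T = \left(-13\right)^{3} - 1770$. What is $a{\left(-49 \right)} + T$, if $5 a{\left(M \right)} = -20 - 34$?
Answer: $- \frac{19889}{5} \approx -3977.8$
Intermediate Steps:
$a{\left(M \right)} = - \frac{54}{5}$ ($a{\left(M \right)} = \frac{-20 - 34}{5} = \frac{1}{5} \left(-54\right) = - \frac{54}{5}$)
$T = -3967$ ($T = -2197 - 1770 = -3967$)
$a{\left(-49 \right)} + T = - \frac{54}{5} - 3967 = - \frac{19889}{5}$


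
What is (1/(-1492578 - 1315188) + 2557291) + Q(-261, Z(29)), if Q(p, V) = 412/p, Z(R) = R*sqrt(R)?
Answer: 69409279467319/27141738 ≈ 2.5573e+6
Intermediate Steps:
Z(R) = R**(3/2)
(1/(-1492578 - 1315188) + 2557291) + Q(-261, Z(29)) = (1/(-1492578 - 1315188) + 2557291) + 412/(-261) = (1/(-2807766) + 2557291) + 412*(-1/261) = (-1/2807766 + 2557291) - 412/261 = 7180274721905/2807766 - 412/261 = 69409279467319/27141738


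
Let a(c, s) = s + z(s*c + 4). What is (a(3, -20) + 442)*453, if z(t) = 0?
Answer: 191166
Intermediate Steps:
a(c, s) = s (a(c, s) = s + 0 = s)
(a(3, -20) + 442)*453 = (-20 + 442)*453 = 422*453 = 191166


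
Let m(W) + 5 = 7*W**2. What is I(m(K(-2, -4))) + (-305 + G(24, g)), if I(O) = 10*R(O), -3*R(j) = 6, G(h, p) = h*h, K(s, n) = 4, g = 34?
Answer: 251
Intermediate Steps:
G(h, p) = h**2
R(j) = -2 (R(j) = -1/3*6 = -2)
m(W) = -5 + 7*W**2
I(O) = -20 (I(O) = 10*(-2) = -20)
I(m(K(-2, -4))) + (-305 + G(24, g)) = -20 + (-305 + 24**2) = -20 + (-305 + 576) = -20 + 271 = 251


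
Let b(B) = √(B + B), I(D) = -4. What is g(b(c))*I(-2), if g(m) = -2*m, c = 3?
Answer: 8*√6 ≈ 19.596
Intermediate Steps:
b(B) = √2*√B (b(B) = √(2*B) = √2*√B)
g(b(c))*I(-2) = -2*√2*√3*(-4) = -2*√6*(-4) = 8*√6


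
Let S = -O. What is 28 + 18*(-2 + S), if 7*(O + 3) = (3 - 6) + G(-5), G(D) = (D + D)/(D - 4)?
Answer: 356/7 ≈ 50.857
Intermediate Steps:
G(D) = 2*D/(-4 + D) (G(D) = (2*D)/(-4 + D) = 2*D/(-4 + D))
O = -206/63 (O = -3 + ((3 - 6) + 2*(-5)/(-4 - 5))/7 = -3 + (-3 + 2*(-5)/(-9))/7 = -3 + (-3 + 2*(-5)*(-⅑))/7 = -3 + (-3 + 10/9)/7 = -3 + (⅐)*(-17/9) = -3 - 17/63 = -206/63 ≈ -3.2698)
S = 206/63 (S = -1*(-206/63) = 206/63 ≈ 3.2698)
28 + 18*(-2 + S) = 28 + 18*(-2 + 206/63) = 28 + 18*(80/63) = 28 + 160/7 = 356/7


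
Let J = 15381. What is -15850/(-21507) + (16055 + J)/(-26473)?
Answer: -256497002/569354811 ≈ -0.45050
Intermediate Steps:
-15850/(-21507) + (16055 + J)/(-26473) = -15850/(-21507) + (16055 + 15381)/(-26473) = -15850*(-1/21507) + 31436*(-1/26473) = 15850/21507 - 31436/26473 = -256497002/569354811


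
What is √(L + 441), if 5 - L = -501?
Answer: √947 ≈ 30.773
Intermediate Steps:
L = 506 (L = 5 - 1*(-501) = 5 + 501 = 506)
√(L + 441) = √(506 + 441) = √947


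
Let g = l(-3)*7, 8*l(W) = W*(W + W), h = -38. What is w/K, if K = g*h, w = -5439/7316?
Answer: 259/208506 ≈ 0.0012422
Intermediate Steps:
l(W) = W²/4 (l(W) = (W*(W + W))/8 = (W*(2*W))/8 = (2*W²)/8 = W²/4)
g = 63/4 (g = ((¼)*(-3)²)*7 = ((¼)*9)*7 = (9/4)*7 = 63/4 ≈ 15.750)
w = -5439/7316 (w = -5439*1/7316 = -5439/7316 ≈ -0.74344)
K = -1197/2 (K = (63/4)*(-38) = -1197/2 ≈ -598.50)
w/K = -5439/(7316*(-1197/2)) = -5439/7316*(-2/1197) = 259/208506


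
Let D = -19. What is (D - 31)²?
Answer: 2500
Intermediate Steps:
(D - 31)² = (-19 - 31)² = (-50)² = 2500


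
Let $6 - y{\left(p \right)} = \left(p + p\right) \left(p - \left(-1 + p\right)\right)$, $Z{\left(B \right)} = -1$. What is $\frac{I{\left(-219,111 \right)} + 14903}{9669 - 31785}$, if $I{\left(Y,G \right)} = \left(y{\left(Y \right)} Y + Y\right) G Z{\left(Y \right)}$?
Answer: $- \frac{2708102}{5529} \approx -489.8$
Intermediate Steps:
$y{\left(p \right)} = 6 - 2 p$ ($y{\left(p \right)} = 6 - \left(p + p\right) \left(p - \left(-1 + p\right)\right) = 6 - 2 p 1 = 6 - 2 p$)
$I{\left(Y,G \right)} = - G \left(Y + Y \left(6 - 2 Y\right)\right)$ ($I{\left(Y,G \right)} = \left(\left(6 - 2 Y\right) Y + Y\right) G \left(-1\right) = \left(Y \left(6 - 2 Y\right) + Y\right) G \left(-1\right) = \left(Y + Y \left(6 - 2 Y\right)\right) G \left(-1\right) = G \left(Y + Y \left(6 - 2 Y\right)\right) \left(-1\right) = - G \left(Y + Y \left(6 - 2 Y\right)\right)$)
$\frac{I{\left(-219,111 \right)} + 14903}{9669 - 31785} = \frac{111 \left(-219\right) \left(-7 + 2 \left(-219\right)\right) + 14903}{9669 - 31785} = \frac{111 \left(-219\right) \left(-7 - 438\right) + 14903}{-22116} = \left(111 \left(-219\right) \left(-445\right) + 14903\right) \left(- \frac{1}{22116}\right) = \left(10817505 + 14903\right) \left(- \frac{1}{22116}\right) = 10832408 \left(- \frac{1}{22116}\right) = - \frac{2708102}{5529}$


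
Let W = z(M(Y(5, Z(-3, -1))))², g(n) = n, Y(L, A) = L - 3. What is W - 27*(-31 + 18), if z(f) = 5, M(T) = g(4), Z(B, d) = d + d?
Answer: 376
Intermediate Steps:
Z(B, d) = 2*d
Y(L, A) = -3 + L
M(T) = 4
W = 25 (W = 5² = 25)
W - 27*(-31 + 18) = 25 - 27*(-31 + 18) = 25 - 27*(-13) = 25 + 351 = 376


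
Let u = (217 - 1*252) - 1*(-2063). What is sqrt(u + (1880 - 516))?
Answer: 8*sqrt(53) ≈ 58.241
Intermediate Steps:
u = 2028 (u = (217 - 252) + 2063 = -35 + 2063 = 2028)
sqrt(u + (1880 - 516)) = sqrt(2028 + (1880 - 516)) = sqrt(2028 + 1364) = sqrt(3392) = 8*sqrt(53)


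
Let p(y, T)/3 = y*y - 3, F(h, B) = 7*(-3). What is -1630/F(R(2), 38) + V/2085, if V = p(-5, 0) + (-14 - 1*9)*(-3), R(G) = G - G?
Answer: 226759/2919 ≈ 77.684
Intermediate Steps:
R(G) = 0
F(h, B) = -21
p(y, T) = -9 + 3*y² (p(y, T) = 3*(y*y - 3) = 3*(y² - 3) = 3*(-3 + y²) = -9 + 3*y²)
V = 135 (V = (-9 + 3*(-5)²) + (-14 - 1*9)*(-3) = (-9 + 3*25) + (-14 - 9)*(-3) = (-9 + 75) - 23*(-3) = 66 + 69 = 135)
-1630/F(R(2), 38) + V/2085 = -1630/(-21) + 135/2085 = -1630*(-1/21) + 135*(1/2085) = 1630/21 + 9/139 = 226759/2919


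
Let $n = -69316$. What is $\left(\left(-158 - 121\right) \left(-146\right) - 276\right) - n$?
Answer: $109774$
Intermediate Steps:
$\left(\left(-158 - 121\right) \left(-146\right) - 276\right) - n = \left(\left(-158 - 121\right) \left(-146\right) - 276\right) - -69316 = \left(\left(-279\right) \left(-146\right) - 276\right) + 69316 = \left(40734 - 276\right) + 69316 = 40458 + 69316 = 109774$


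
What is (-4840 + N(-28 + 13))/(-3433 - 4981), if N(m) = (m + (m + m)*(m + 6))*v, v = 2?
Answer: 2165/4207 ≈ 0.51462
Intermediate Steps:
N(m) = 2*m + 4*m*(6 + m) (N(m) = (m + (m + m)*(m + 6))*2 = (m + (2*m)*(6 + m))*2 = (m + 2*m*(6 + m))*2 = 2*m + 4*m*(6 + m))
(-4840 + N(-28 + 13))/(-3433 - 4981) = (-4840 + 2*(-28 + 13)*(13 + 2*(-28 + 13)))/(-3433 - 4981) = (-4840 + 2*(-15)*(13 + 2*(-15)))/(-8414) = (-4840 + 2*(-15)*(13 - 30))*(-1/8414) = (-4840 + 2*(-15)*(-17))*(-1/8414) = (-4840 + 510)*(-1/8414) = -4330*(-1/8414) = 2165/4207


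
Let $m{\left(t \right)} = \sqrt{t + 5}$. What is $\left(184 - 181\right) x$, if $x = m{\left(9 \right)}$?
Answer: $3 \sqrt{14} \approx 11.225$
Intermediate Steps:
$m{\left(t \right)} = \sqrt{5 + t}$
$x = \sqrt{14}$ ($x = \sqrt{5 + 9} = \sqrt{14} \approx 3.7417$)
$\left(184 - 181\right) x = \left(184 - 181\right) \sqrt{14} = 3 \sqrt{14}$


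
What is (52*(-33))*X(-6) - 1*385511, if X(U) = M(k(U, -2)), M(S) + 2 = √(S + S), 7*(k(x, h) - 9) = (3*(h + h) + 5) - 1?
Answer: -382079 - 1716*√770/7 ≈ -3.8888e+5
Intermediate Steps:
k(x, h) = 67/7 + 6*h/7 (k(x, h) = 9 + ((3*(h + h) + 5) - 1)/7 = 9 + ((3*(2*h) + 5) - 1)/7 = 9 + ((6*h + 5) - 1)/7 = 9 + ((5 + 6*h) - 1)/7 = 9 + (4 + 6*h)/7 = 9 + (4/7 + 6*h/7) = 67/7 + 6*h/7)
M(S) = -2 + √2*√S (M(S) = -2 + √(S + S) = -2 + √(2*S) = -2 + √2*√S)
X(U) = -2 + √770/7 (X(U) = -2 + √2*√(67/7 + (6/7)*(-2)) = -2 + √2*√(67/7 - 12/7) = -2 + √2*√(55/7) = -2 + √2*(√385/7) = -2 + √770/7)
(52*(-33))*X(-6) - 1*385511 = (52*(-33))*(-2 + √770/7) - 1*385511 = -1716*(-2 + √770/7) - 385511 = (3432 - 1716*√770/7) - 385511 = -382079 - 1716*√770/7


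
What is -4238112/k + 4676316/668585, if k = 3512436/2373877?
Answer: -560537877191674772/195696835255 ≈ -2.8643e+6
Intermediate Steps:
k = 3512436/2373877 (k = 3512436*(1/2373877) = 3512436/2373877 ≈ 1.4796)
-4238112/k + 4676316/668585 = -4238112/3512436/2373877 + 4676316/668585 = -4238112*2373877/3512436 + 4676316*(1/668585) = -838396383352/292703 + 4676316/668585 = -560537877191674772/195696835255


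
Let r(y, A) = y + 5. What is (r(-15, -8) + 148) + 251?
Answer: 389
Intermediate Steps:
r(y, A) = 5 + y
(r(-15, -8) + 148) + 251 = ((5 - 15) + 148) + 251 = (-10 + 148) + 251 = 138 + 251 = 389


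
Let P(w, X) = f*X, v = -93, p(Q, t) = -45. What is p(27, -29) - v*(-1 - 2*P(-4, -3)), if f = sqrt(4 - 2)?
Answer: -138 + 558*sqrt(2) ≈ 651.13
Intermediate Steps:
f = sqrt(2) ≈ 1.4142
P(w, X) = X*sqrt(2) (P(w, X) = sqrt(2)*X = X*sqrt(2))
p(27, -29) - v*(-1 - 2*P(-4, -3)) = -45 - (-93)*(-1 - (-6)*sqrt(2)) = -45 - (-93)*(-1 + 6*sqrt(2)) = -45 - (93 - 558*sqrt(2)) = -45 + (-93 + 558*sqrt(2)) = -138 + 558*sqrt(2)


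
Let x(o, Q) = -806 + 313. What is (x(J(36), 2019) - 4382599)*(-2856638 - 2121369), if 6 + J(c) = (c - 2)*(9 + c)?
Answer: 21819062657644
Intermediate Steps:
J(c) = -6 + (-2 + c)*(9 + c) (J(c) = -6 + (c - 2)*(9 + c) = -6 + (-2 + c)*(9 + c))
x(o, Q) = -493
(x(J(36), 2019) - 4382599)*(-2856638 - 2121369) = (-493 - 4382599)*(-2856638 - 2121369) = -4383092*(-4978007) = 21819062657644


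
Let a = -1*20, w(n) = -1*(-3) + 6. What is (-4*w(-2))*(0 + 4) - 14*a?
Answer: 136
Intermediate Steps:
w(n) = 9 (w(n) = 3 + 6 = 9)
a = -20
(-4*w(-2))*(0 + 4) - 14*a = (-4*9)*(0 + 4) - 14*(-20) = -36*4 + 280 = -144 + 280 = 136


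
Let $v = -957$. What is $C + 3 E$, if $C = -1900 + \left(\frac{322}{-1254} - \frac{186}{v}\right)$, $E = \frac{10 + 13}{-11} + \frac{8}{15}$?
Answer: $- \frac{15742636}{8265} \approx -1904.7$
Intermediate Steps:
$E = - \frac{257}{165}$ ($E = 23 \left(- \frac{1}{11}\right) + 8 \cdot \frac{1}{15} = - \frac{23}{11} + \frac{8}{15} = - \frac{257}{165} \approx -1.5576$)
$C = - \frac{34548835}{18183}$ ($C = -1900 + \left(\frac{322}{-1254} - \frac{186}{-957}\right) = -1900 + \left(322 \left(- \frac{1}{1254}\right) - - \frac{62}{319}\right) = -1900 + \left(- \frac{161}{627} + \frac{62}{319}\right) = -1900 - \frac{1135}{18183} = - \frac{34548835}{18183} \approx -1900.1$)
$C + 3 E = - \frac{34548835}{18183} + 3 \left(- \frac{257}{165}\right) = - \frac{34548835}{18183} - \frac{257}{55} = - \frac{15742636}{8265}$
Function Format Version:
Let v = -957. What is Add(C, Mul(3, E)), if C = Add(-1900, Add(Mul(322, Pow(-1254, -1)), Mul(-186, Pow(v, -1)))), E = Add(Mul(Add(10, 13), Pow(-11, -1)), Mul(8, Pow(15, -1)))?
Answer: Rational(-15742636, 8265) ≈ -1904.7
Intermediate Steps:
E = Rational(-257, 165) (E = Add(Mul(23, Rational(-1, 11)), Mul(8, Rational(1, 15))) = Add(Rational(-23, 11), Rational(8, 15)) = Rational(-257, 165) ≈ -1.5576)
C = Rational(-34548835, 18183) (C = Add(-1900, Add(Mul(322, Pow(-1254, -1)), Mul(-186, Pow(-957, -1)))) = Add(-1900, Add(Mul(322, Rational(-1, 1254)), Mul(-186, Rational(-1, 957)))) = Add(-1900, Add(Rational(-161, 627), Rational(62, 319))) = Add(-1900, Rational(-1135, 18183)) = Rational(-34548835, 18183) ≈ -1900.1)
Add(C, Mul(3, E)) = Add(Rational(-34548835, 18183), Mul(3, Rational(-257, 165))) = Add(Rational(-34548835, 18183), Rational(-257, 55)) = Rational(-15742636, 8265)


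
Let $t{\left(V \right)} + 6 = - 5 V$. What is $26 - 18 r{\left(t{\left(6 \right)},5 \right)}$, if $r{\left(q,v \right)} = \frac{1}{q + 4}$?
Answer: $\frac{425}{16} \approx 26.563$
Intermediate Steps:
$t{\left(V \right)} = -6 - 5 V$
$r{\left(q,v \right)} = \frac{1}{4 + q}$
$26 - 18 r{\left(t{\left(6 \right)},5 \right)} = 26 - \frac{18}{4 - 36} = 26 - \frac{18}{-32} = 26 - - \frac{9}{16} = 26 + \frac{9}{16} = \frac{425}{16}$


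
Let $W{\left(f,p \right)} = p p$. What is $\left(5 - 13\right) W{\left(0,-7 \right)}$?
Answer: $-392$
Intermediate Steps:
$W{\left(f,p \right)} = p^{2}$
$\left(5 - 13\right) W{\left(0,-7 \right)} = \left(5 - 13\right) \left(-7\right)^{2} = \left(-8\right) 49 = -392$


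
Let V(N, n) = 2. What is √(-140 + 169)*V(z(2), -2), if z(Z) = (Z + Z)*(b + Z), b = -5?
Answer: 2*√29 ≈ 10.770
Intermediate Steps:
z(Z) = 2*Z*(-5 + Z) (z(Z) = (Z + Z)*(-5 + Z) = (2*Z)*(-5 + Z) = 2*Z*(-5 + Z))
√(-140 + 169)*V(z(2), -2) = √(-140 + 169)*2 = √29*2 = 2*√29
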